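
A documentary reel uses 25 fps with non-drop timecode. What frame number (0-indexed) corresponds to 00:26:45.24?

40149

Total seconds to the label: (0 × 3600 + 26 × 60 + 45) = 1605.
Frame index = 1605 × 25 + 24 = 40149.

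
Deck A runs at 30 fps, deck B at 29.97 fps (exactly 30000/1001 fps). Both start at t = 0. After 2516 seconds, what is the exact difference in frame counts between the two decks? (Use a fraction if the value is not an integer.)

A emits 30 × 2516 = 75480 frames; B emits 30000/1001 × 2516 = 75480000/1001.
Difference = 75480/1001 frames (≈ 75.4046); B is behind A.

75480/1001 frames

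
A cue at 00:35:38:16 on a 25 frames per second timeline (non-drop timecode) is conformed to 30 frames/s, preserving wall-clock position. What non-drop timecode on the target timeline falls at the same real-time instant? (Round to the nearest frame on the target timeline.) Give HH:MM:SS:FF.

Source frame index: (0×3600 + 35×60 + 38) × 25 + 16 = 53466.
Real time: 53466 / (25) = 53466/25 s.
Target frame: (53466/25) × (30) = 320796/5 ≈ 64159.200 → 64159.
At 30 labels/s: frame 64159 → 00:35:38:19.

00:35:38:19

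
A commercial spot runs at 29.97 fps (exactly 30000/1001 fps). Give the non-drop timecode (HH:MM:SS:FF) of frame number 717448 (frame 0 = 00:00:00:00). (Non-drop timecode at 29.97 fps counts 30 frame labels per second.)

06:38:34:28

717448 ÷ 30 = 23914 full seconds, remainder 28 frames.
23914 s = 6 h 38 min 34 s.
Timecode: 06:38:34:28.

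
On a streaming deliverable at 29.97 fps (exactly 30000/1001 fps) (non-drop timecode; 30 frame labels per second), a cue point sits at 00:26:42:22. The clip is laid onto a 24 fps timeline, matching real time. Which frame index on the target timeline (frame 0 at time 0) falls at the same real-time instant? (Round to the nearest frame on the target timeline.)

Source frame index: (0×3600 + 26×60 + 42) × 30 + 22 = 48082.
Real time: 48082 / (30000/1001) = 24065041/15000 s.
Target frame: (24065041/15000) × (24) = 24065041/625 ≈ 38504.066 → 38504.

frame 38504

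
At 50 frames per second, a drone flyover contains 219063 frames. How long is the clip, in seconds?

Running time = 219063 / (50) = 4381.26 s.

4381.26 seconds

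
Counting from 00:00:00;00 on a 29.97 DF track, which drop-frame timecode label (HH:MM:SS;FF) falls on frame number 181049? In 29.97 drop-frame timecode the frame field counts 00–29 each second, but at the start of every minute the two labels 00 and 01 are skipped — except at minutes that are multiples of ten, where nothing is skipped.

Ten DF minutes hold 17982 frames, so frame 181049 lies in block 10 (frames 179820–197801) with 1229 frames into that block.
The block's first minute is 1800 frames and the rest 1798 each; 1229 frames reaches minute 0, so 10 × 18 + 0 × 2 = 180 labels have been skipped so far.
Adding those back, label number 181049 + 180 = 181229 at 30 labels/s is 6040 s + 29 f = 1 h 40 min 40 s frame 29, i.e. 01:40:40;29.

01:40:40;29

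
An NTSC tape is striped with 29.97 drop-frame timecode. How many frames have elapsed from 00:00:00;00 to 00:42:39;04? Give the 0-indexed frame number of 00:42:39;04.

As if non-drop at 30 labels/s: (0 × 3600 + 42 × 60 + 39) × 30 + 4 = 76774.
Minute boundaries passed: 42; those not divisible by 10: 42 − 4 = 38; dropped labels = 2 × 38 = 76.
Actual frame index = 76774 − 76 = 76698.

76698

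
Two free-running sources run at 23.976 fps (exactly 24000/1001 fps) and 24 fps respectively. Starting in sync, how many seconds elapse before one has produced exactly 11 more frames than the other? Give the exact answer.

The gap grows by |24 − 24000/1001| = 24/1001 frames per second.
Time for a 11-frame gap: 11 ÷ (24/1001) = 11011/24 s.

11011/24 seconds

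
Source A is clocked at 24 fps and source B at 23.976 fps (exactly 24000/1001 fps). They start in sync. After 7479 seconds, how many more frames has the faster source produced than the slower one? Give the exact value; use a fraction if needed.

A emits 24 × 7479 = 179496 frames; B emits 24000/1001 × 7479 = 179496000/1001.
Difference = 179496/1001 frames (≈ 179.3167); B is behind A.

179496/1001 frames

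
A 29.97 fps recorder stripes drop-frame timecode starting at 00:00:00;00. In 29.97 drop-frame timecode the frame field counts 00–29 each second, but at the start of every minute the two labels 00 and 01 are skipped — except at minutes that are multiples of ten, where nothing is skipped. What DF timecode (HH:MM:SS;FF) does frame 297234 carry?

02:45:17;22

Ten DF minutes hold 17982 frames, so frame 297234 lies in block 16 (frames 287712–305693) with 9522 frames into that block.
The block's first minute is 1800 frames and the rest 1798 each; 9522 frames reaches minute 5, so 16 × 18 + 5 × 2 = 298 labels have been skipped so far.
Adding those back, label number 297234 + 298 = 297532 at 30 labels/s is 9917 s + 22 f = 2 h 45 min 17 s frame 22, i.e. 02:45:17;22.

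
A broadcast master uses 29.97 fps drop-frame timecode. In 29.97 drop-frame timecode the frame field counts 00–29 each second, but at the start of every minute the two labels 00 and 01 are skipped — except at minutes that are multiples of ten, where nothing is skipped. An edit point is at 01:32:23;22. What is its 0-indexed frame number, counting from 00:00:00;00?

As if non-drop at 30 labels/s: (1 × 3600 + 32 × 60 + 23) × 30 + 22 = 166312.
Minute boundaries passed: 92; those not divisible by 10: 92 − 9 = 83; dropped labels = 2 × 83 = 166.
Actual frame index = 166312 − 166 = 166146.

166146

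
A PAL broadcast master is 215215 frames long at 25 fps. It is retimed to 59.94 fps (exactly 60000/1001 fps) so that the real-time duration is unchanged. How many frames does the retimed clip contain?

516000 frames

Target frames = source frames × (target rate / source rate) = 215215 × (60000/1001)/(25) = 215215 × 2400/1001 = 516000.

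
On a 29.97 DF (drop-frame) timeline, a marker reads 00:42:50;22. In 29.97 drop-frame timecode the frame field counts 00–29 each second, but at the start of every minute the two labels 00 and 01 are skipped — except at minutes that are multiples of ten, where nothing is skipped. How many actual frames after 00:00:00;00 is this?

Complete 10-minute blocks: 4, each 17982 frames → 71928.
Remaining 2 whole minutes in the current block: 1800 + 1 × 1798 = 3598 frames.
Within the current minute: 50 × 30 + 22 − 2 = 1520 (labels ;00/;01 skipped at this minute). Total = 71928 + 3598 + 1520 = 77046.

77046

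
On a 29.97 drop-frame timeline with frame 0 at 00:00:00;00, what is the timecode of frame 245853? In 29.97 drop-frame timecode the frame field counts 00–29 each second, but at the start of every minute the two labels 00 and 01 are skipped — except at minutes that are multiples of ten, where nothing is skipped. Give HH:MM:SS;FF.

02:16:43;09

Each 10-minute DF block holds 10 × 60 × 30 − 9 × 2 = 17982 frames. 245853 ÷ 17982 → 13 full blocks, remainder 12087.
Within the partial block the first minute is 1800 frames and each further minute 1798, so 6 further minute boundaries passed. Total skipped labels = 18 × 13 + 2 × 6 = 246.
Non-drop label index = 245853 + 246 = 246099; at 30 labels/s that is 02:16:43:09, i.e. DF 02:16:43;09.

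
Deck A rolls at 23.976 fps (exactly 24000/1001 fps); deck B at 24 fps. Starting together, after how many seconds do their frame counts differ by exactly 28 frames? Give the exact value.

The gap grows by |24 − 24000/1001| = 24/1001 frames per second.
Time for a 28-frame gap: 28 ÷ (24/1001) = 7007/6 s.

7007/6 seconds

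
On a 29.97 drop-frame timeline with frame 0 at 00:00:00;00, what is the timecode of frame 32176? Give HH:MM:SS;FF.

Ten DF minutes hold 17982 frames, so frame 32176 lies in block 1 (frames 17982–35963) with 14194 frames into that block.
The block's first minute is 1800 frames and the rest 1798 each; 14194 frames reaches minute 7, so 1 × 18 + 7 × 2 = 32 labels have been skipped so far.
Adding those back, label number 32176 + 32 = 32208 at 30 labels/s is 1073 s + 18 f = 0 h 17 min 53 s frame 18, i.e. 00:17:53;18.

00:17:53;18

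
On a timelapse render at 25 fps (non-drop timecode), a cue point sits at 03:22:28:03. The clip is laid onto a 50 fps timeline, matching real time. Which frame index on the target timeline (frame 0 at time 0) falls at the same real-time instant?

frame 607406

Source frame index: (3×3600 + 22×60 + 28) × 25 + 3 = 303703.
Real time: 303703 / (25) = 303703/25 s.
Target frame: (303703/25) × (50) = 607406.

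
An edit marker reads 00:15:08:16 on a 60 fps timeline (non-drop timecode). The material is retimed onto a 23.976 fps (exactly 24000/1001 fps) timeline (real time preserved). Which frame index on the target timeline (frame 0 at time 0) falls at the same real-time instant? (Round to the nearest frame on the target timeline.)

Source frame index: (0×3600 + 15×60 + 8) × 60 + 16 = 54496.
Real time: 54496 / (60) = 13624/15 s.
Target frame: (13624/15) × (24000/1001) = 1676800/77 ≈ 21776.623 → 21777.

frame 21777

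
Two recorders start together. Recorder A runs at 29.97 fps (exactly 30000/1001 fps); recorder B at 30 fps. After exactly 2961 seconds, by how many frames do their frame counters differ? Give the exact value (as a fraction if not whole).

12690/143 frames

A emits 30000/1001 × 2961 = 12690000/143 frames; B emits 30 × 2961 = 88830.
Difference = 12690/143 frames (≈ 88.7413); B is ahead of A.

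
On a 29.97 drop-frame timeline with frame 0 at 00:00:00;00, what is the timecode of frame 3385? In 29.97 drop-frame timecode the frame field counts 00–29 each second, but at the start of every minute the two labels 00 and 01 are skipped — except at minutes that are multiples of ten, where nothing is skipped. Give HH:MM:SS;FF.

00:01:52;27

Each 10-minute DF block holds 10 × 60 × 30 − 9 × 2 = 17982 frames. 3385 ÷ 17982 → 0 full blocks, remainder 3385.
Within the partial block the first minute is 1800 frames and each further minute 1798, so 1 further minute boundary passed. Total skipped labels = 18 × 0 + 2 × 1 = 2.
Non-drop label index = 3385 + 2 = 3387; at 30 labels/s that is 00:01:52:27, i.e. DF 00:01:52;27.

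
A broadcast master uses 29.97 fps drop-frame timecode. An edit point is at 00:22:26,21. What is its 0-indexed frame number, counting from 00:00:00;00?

40361

As if non-drop at 30 labels/s: (0 × 3600 + 22 × 60 + 26) × 30 + 21 = 40401.
Minute boundaries passed: 22; those not divisible by 10: 22 − 2 = 20; dropped labels = 2 × 20 = 40.
Actual frame index = 40401 − 40 = 40361.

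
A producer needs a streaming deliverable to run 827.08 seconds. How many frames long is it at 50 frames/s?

Frames = 827.08 × 50 = 41354.

41354 frames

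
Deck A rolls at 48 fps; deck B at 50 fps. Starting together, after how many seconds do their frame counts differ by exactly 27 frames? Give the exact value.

13.5 seconds

The gap grows by |50 − 48| = 2 frames per second.
Time for a 27-frame gap: 27 ÷ (2) = 13.5 s.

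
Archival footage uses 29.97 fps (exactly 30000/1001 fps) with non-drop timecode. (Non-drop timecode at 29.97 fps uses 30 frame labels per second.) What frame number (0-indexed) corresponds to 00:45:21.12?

Total seconds to the label: (0 × 3600 + 45 × 60 + 21) = 2721.
Frame index = 2721 × 30 + 12 = 81642.

frame 81642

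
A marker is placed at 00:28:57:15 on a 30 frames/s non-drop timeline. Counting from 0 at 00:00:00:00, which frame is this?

frame 52125

Total seconds to the label: (0 × 3600 + 28 × 60 + 57) = 1737.
Frame index = 1737 × 30 + 15 = 52125.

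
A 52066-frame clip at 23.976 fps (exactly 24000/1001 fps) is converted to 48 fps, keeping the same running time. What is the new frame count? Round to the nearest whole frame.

Frames at target rate = 52066 × (48) / (24000/1001) = 26059033/250 ≈ 104236.132.
Nearest whole frame: 104236.

104236 frames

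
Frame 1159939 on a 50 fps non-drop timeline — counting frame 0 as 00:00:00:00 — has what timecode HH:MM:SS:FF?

1159939 ÷ 50 = 23198 full seconds, remainder 39 frames.
23198 s = 6 h 26 min 38 s.
Timecode: 06:26:38:39.

06:26:38:39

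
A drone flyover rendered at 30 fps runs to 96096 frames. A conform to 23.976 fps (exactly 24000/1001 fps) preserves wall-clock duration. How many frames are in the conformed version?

Target frames = source frames × (target rate / source rate) = 96096 × (24000/1001)/(30) = 96096 × 800/1001 = 76800.

76800 frames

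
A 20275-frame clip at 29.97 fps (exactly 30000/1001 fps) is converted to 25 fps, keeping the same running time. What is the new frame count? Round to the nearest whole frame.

Frames at target rate = 20275 × (25) / (30000/1001) = 811811/48 ≈ 16912.729.
Nearest whole frame: 16913.

16913 frames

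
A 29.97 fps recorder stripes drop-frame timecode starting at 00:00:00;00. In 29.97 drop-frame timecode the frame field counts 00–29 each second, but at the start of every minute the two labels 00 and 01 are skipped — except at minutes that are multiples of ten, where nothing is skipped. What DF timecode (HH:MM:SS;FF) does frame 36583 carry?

Ten DF minutes hold 17982 frames, so frame 36583 lies in block 2 (frames 35964–53945) with 619 frames into that block.
The block's first minute is 1800 frames and the rest 1798 each; 619 frames reaches minute 0, so 2 × 18 + 0 × 2 = 36 labels have been skipped so far.
Adding those back, label number 36583 + 36 = 36619 at 30 labels/s is 1220 s + 19 f = 0 h 20 min 20 s frame 19, i.e. 00:20:20;19.

00:20:20;19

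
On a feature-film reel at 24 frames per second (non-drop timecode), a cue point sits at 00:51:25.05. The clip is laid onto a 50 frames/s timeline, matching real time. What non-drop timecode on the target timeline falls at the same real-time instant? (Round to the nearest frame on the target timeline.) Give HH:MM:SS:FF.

Source frame index: (0×3600 + 51×60 + 25) × 24 + 5 = 74045.
Real time: 74045 / (24) = 74045/24 s.
Target frame: (74045/24) × (50) = 1851125/12 ≈ 154260.417 → 154260.
At 50 labels/s: frame 154260 → 00:51:25:10.

00:51:25:10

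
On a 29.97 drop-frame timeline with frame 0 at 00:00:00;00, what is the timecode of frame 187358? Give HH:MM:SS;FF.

01:44:11;16

Ten DF minutes hold 17982 frames, so frame 187358 lies in block 10 (frames 179820–197801) with 7538 frames into that block.
The block's first minute is 1800 frames and the rest 1798 each; 7538 frames reaches minute 4, so 10 × 18 + 4 × 2 = 188 labels have been skipped so far.
Adding those back, label number 187358 + 188 = 187546 at 30 labels/s is 6251 s + 16 f = 1 h 44 min 11 s frame 16, i.e. 01:44:11;16.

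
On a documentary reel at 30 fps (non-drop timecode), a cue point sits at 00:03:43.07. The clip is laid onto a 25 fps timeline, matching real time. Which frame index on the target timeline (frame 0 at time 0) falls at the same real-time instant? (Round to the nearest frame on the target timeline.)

Source frame index: (0×3600 + 3×60 + 43) × 30 + 7 = 6697.
Real time: 6697 / (30) = 6697/30 s.
Target frame: (6697/30) × (25) = 33485/6 ≈ 5580.833 → 5581.

frame 5581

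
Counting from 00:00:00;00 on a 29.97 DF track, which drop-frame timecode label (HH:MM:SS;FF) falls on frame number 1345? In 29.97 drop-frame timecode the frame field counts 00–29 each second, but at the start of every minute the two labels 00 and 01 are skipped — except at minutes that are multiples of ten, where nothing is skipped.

00:00:44;25

Ten DF minutes hold 17982 frames, so frame 1345 lies in block 0 (frames 0–17981) with 1345 frames into that block.
The block's first minute is 1800 frames and the rest 1798 each; 1345 frames reaches minute 0, so 0 × 18 + 0 × 2 = 0 labels have been skipped so far.
Adding those back, label number 1345 + 0 = 1345 at 30 labels/s is 44 s + 25 f = 0 h 0 min 44 s frame 25, i.e. 00:00:44;25.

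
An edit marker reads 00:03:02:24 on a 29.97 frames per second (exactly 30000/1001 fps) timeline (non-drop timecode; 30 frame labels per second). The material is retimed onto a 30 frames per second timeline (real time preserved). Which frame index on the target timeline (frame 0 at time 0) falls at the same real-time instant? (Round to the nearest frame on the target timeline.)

frame 5489

Source frame index: (0×3600 + 3×60 + 2) × 30 + 24 = 5484.
Real time: 5484 / (30000/1001) = 457457/2500 s.
Target frame: (457457/2500) × (30) = 1372371/250 ≈ 5489.484 → 5489.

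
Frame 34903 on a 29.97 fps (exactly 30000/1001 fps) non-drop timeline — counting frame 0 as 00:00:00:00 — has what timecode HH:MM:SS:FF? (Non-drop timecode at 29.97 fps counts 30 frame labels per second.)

00:19:23:13

34903 ÷ 30 = 1163 full seconds, remainder 13 frames.
1163 s = 0 h 19 min 23 s.
Timecode: 00:19:23:13.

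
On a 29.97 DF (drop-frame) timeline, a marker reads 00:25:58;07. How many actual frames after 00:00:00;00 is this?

46701

As if non-drop at 30 labels/s: (0 × 3600 + 25 × 60 + 58) × 30 + 7 = 46747.
Minute boundaries passed: 25; those not divisible by 10: 25 − 2 = 23; dropped labels = 2 × 23 = 46.
Actual frame index = 46747 − 46 = 46701.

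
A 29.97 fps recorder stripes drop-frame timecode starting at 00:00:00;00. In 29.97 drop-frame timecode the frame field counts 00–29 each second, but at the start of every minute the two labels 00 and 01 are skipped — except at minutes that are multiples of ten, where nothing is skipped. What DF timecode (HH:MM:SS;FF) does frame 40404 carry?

00:22:28;04

Each 10-minute DF block holds 10 × 60 × 30 − 9 × 2 = 17982 frames. 40404 ÷ 17982 → 2 full blocks, remainder 4440.
Within the partial block the first minute is 1800 frames and each further minute 1798, so 2 further minute boundaries passed. Total skipped labels = 18 × 2 + 2 × 2 = 40.
Non-drop label index = 40404 + 40 = 40444; at 30 labels/s that is 00:22:28:04, i.e. DF 00:22:28;04.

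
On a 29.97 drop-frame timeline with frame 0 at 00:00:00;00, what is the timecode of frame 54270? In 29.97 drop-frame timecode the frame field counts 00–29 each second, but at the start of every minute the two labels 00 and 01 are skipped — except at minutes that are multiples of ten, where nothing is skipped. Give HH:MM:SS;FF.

00:30:10;24

Each 10-minute DF block holds 10 × 60 × 30 − 9 × 2 = 17982 frames. 54270 ÷ 17982 → 3 full blocks, remainder 324.
Within the partial block the first minute is 1800 frames and each further minute 1798, so 0 further minute boundaries passed. Total skipped labels = 18 × 3 + 2 × 0 = 54.
Non-drop label index = 54270 + 54 = 54324; at 30 labels/s that is 00:30:10:24, i.e. DF 00:30:10;24.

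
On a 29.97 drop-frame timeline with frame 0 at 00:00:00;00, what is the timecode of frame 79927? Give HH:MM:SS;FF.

Ten DF minutes hold 17982 frames, so frame 79927 lies in block 4 (frames 71928–89909) with 7999 frames into that block.
The block's first minute is 1800 frames and the rest 1798 each; 7999 frames reaches minute 4, so 4 × 18 + 4 × 2 = 80 labels have been skipped so far.
Adding those back, label number 79927 + 80 = 80007 at 30 labels/s is 2666 s + 27 f = 0 h 44 min 26 s frame 27, i.e. 00:44:26;27.

00:44:26;27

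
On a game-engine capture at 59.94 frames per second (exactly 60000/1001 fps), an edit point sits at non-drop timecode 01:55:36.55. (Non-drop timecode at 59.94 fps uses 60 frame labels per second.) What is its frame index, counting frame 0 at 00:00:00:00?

frame 416215

Total seconds to the label: (1 × 3600 + 55 × 60 + 36) = 6936.
Frame index = 6936 × 60 + 55 = 416215.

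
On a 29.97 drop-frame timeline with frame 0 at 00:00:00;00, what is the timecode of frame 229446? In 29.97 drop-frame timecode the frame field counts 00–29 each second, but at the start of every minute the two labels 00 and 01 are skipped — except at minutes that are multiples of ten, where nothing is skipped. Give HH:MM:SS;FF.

Ten DF minutes hold 17982 frames, so frame 229446 lies in block 12 (frames 215784–233765) with 13662 frames into that block.
The block's first minute is 1800 frames and the rest 1798 each; 13662 frames reaches minute 7, so 12 × 18 + 7 × 2 = 230 labels have been skipped so far.
Adding those back, label number 229446 + 230 = 229676 at 30 labels/s is 7655 s + 26 f = 2 h 7 min 35 s frame 26, i.e. 02:07:35;26.

02:07:35;26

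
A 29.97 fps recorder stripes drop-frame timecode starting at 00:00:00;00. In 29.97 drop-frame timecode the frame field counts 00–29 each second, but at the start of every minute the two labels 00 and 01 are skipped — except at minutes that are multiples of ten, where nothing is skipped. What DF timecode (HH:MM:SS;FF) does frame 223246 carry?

02:04:09;00

Each 10-minute DF block holds 10 × 60 × 30 − 9 × 2 = 17982 frames. 223246 ÷ 17982 → 12 full blocks, remainder 7462.
Within the partial block the first minute is 1800 frames and each further minute 1798, so 4 further minute boundaries passed. Total skipped labels = 18 × 12 + 2 × 4 = 224.
Non-drop label index = 223246 + 224 = 223470; at 30 labels/s that is 02:04:09:00, i.e. DF 02:04:09;00.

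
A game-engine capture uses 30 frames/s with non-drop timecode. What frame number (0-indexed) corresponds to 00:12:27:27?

Total seconds to the label: (0 × 3600 + 12 × 60 + 27) = 747.
Frame index = 747 × 30 + 27 = 22437.

22437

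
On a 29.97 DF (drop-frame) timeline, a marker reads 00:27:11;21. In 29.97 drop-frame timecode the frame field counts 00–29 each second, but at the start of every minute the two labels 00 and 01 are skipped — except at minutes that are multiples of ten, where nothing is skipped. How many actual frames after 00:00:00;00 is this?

As if non-drop at 30 labels/s: (0 × 3600 + 27 × 60 + 11) × 30 + 21 = 48951.
Minute boundaries passed: 27; those not divisible by 10: 27 − 2 = 25; dropped labels = 2 × 25 = 50.
Actual frame index = 48951 − 50 = 48901.

48901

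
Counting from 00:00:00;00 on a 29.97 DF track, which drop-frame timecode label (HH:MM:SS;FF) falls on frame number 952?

Each 10-minute DF block holds 10 × 60 × 30 − 9 × 2 = 17982 frames. 952 ÷ 17982 → 0 full blocks, remainder 952.
Within the partial block the first minute is 1800 frames and each further minute 1798, so 0 further minute boundaries passed. Total skipped labels = 18 × 0 + 2 × 0 = 0.
Non-drop label index = 952 + 0 = 952; at 30 labels/s that is 00:00:31:22, i.e. DF 00:00:31;22.

00:00:31;22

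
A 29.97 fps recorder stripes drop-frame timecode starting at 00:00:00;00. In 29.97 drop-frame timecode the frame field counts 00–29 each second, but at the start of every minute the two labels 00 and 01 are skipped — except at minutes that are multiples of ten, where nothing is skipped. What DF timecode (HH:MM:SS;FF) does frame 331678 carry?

03:04:27;00

Ten DF minutes hold 17982 frames, so frame 331678 lies in block 18 (frames 323676–341657) with 8002 frames into that block.
The block's first minute is 1800 frames and the rest 1798 each; 8002 frames reaches minute 4, so 18 × 18 + 4 × 2 = 332 labels have been skipped so far.
Adding those back, label number 331678 + 332 = 332010 at 30 labels/s is 11067 s + 0 f = 3 h 4 min 27 s frame 0, i.e. 03:04:27;00.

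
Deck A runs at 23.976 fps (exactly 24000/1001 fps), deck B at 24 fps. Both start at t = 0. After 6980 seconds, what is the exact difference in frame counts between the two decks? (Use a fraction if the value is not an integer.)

A emits 24000/1001 × 6980 = 167520000/1001 frames; B emits 24 × 6980 = 167520.
Difference = 167520/1001 frames (≈ 167.3526); B is ahead of A.

167520/1001 frames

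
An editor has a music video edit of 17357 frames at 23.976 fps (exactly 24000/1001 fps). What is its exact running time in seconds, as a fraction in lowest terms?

Running time = 17357 ÷ (24000/1001) = 17357 × 1001/24000 = 17374357/24000 s.

17374357/24000 seconds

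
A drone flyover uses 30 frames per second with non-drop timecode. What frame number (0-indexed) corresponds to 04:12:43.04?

Total seconds to the label: (4 × 3600 + 12 × 60 + 43) = 15163.
Frame index = 15163 × 30 + 4 = 454894.

454894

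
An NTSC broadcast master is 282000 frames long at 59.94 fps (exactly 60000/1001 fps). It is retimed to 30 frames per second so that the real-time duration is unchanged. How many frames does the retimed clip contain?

141141 frames

Target frames = source frames × (target rate / source rate) = 282000 × (30)/(60000/1001) = 282000 × 1001/2000 = 141141.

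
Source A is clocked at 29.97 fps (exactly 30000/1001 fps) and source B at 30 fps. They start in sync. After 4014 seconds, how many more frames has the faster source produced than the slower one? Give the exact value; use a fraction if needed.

A emits 30000/1001 × 4014 = 120420000/1001 frames; B emits 30 × 4014 = 120420.
Difference = 120420/1001 frames (≈ 120.2997); B is ahead of A.

120420/1001 frames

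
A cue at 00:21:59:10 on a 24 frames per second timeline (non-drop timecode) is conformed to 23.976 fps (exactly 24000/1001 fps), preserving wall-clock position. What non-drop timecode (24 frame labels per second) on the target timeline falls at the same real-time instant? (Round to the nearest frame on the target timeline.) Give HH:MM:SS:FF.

00:21:58:02

Source frame index: (0×3600 + 21×60 + 59) × 24 + 10 = 31666.
Real time: 31666 / (24) = 15833/12 s.
Target frame: (15833/12) × (24000/1001) = 31666000/1001 ≈ 31634.366 → 31634.
At 24 labels/s: frame 31634 → 00:21:58:02.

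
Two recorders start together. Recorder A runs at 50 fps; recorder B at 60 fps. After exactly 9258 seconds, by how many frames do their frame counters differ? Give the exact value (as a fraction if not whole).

A emits 50 × 9258 = 462900 frames; B emits 60 × 9258 = 555480.
Difference = 92580 frames; B is ahead of A.

92580 frames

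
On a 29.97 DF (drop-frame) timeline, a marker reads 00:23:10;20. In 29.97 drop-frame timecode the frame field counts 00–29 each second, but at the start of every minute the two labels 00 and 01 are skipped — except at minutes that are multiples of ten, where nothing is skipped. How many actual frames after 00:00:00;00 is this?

As if non-drop at 30 labels/s: (0 × 3600 + 23 × 60 + 10) × 30 + 20 = 41720.
Minute boundaries passed: 23; those not divisible by 10: 23 − 2 = 21; dropped labels = 2 × 21 = 42.
Actual frame index = 41720 − 42 = 41678.

41678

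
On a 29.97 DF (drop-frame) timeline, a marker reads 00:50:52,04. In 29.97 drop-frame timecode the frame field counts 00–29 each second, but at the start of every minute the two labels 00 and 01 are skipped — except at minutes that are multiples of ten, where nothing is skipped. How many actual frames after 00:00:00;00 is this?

91474

Complete 10-minute blocks: 5, each 17982 frames → 89910.
Remaining 0 whole minutes in the current block: 0 frames.
Within the current minute: 52 × 30 + 4 = 1564. Total = 89910 + 0 + 1564 = 91474.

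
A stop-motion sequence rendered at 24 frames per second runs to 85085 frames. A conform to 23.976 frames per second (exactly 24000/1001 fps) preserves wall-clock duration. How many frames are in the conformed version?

85000 frames

Target frames = source frames × (target rate / source rate) = 85085 × (24000/1001)/(24) = 85085 × 1000/1001 = 85000.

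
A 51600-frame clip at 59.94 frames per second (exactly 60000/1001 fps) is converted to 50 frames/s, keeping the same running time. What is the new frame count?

43043 frames

Target frames = source frames × (target rate / source rate) = 51600 × (50)/(60000/1001) = 51600 × 1001/1200 = 43043.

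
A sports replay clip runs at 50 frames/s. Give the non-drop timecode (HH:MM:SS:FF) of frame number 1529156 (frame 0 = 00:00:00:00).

08:29:43:06

1529156 ÷ 50 = 30583 full seconds, remainder 6 frames.
30583 s = 8 h 29 min 43 s.
Timecode: 08:29:43:06.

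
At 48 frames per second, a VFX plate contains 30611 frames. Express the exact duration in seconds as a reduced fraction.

30611/48 seconds

Running time = 30611 ÷ (48) = 30611 × 1/48 = 30611/48 s.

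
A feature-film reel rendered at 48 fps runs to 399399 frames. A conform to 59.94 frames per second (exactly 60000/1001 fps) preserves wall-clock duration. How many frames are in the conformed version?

498750 frames

Target frames = source frames × (target rate / source rate) = 399399 × (60000/1001)/(48) = 399399 × 1250/1001 = 498750.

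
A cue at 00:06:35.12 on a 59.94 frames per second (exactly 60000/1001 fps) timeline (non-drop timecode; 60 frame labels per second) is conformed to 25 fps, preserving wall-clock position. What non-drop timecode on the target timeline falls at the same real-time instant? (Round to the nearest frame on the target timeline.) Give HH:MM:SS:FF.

00:06:35:15

Source frame index: (0×3600 + 6×60 + 35) × 60 + 12 = 23712.
Real time: 23712 / (60000/1001) = 247247/625 s.
Target frame: (247247/625) × (25) = 247247/25 ≈ 9889.880 → 9890.
At 25 labels/s: frame 9890 → 00:06:35:15.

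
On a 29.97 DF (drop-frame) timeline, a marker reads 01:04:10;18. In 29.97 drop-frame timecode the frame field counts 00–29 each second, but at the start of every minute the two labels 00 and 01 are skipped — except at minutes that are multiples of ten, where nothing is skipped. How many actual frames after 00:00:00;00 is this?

Complete 10-minute blocks: 6, each 17982 frames → 107892.
Remaining 4 whole minutes in the current block: 1800 + 3 × 1798 = 7194 frames.
Within the current minute: 10 × 30 + 18 − 2 = 316 (labels ;00/;01 skipped at this minute). Total = 107892 + 7194 + 316 = 115402.

115402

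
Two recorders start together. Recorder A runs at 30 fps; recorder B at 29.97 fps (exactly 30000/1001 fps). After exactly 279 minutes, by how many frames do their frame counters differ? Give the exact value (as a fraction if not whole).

279 min = 16740 s.
A emits 30 × 16740 = 502200 frames; B emits 30000/1001 × 16740 = 502200000/1001.
Difference = 502200/1001 frames (≈ 501.6983); B is behind A.

502200/1001 frames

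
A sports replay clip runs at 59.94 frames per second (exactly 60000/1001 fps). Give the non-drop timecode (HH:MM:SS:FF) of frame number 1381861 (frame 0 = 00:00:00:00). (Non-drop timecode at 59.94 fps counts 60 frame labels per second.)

06:23:51:01

1381861 ÷ 60 = 23031 full seconds, remainder 1 frame.
23031 s = 6 h 23 min 51 s.
Timecode: 06:23:51:01.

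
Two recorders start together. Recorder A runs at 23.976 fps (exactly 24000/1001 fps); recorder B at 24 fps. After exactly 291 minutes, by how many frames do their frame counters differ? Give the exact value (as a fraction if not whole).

419040/1001 frames

291 min = 17460 s.
A emits 24000/1001 × 17460 = 419040000/1001 frames; B emits 24 × 17460 = 419040.
Difference = 419040/1001 frames (≈ 418.6214); B is ahead of A.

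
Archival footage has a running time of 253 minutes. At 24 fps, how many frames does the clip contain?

364320 frames

253 min = 15180 s.
Frames = 15180 × 24 = 364320.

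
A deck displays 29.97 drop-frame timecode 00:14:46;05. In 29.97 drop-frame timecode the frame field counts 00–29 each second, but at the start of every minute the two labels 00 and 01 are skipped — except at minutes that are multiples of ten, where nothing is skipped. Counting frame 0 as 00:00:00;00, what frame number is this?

Complete 10-minute blocks: 1, each 17982 frames → 17982.
Remaining 4 whole minutes in the current block: 1800 + 3 × 1798 = 7194 frames.
Within the current minute: 46 × 30 + 5 − 2 = 1383 (labels ;00/;01 skipped at this minute). Total = 17982 + 7194 + 1383 = 26559.

26559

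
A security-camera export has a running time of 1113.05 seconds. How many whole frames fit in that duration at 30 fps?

33391 frames

Frames = 1113.05 × 30 = 66783/2 ≈ 33391.5000.
Complete frames: 33391.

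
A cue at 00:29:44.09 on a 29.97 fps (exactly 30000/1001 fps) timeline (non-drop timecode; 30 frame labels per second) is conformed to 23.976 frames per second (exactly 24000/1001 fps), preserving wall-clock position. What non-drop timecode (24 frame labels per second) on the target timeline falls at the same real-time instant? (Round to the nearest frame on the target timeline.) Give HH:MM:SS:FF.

Source frame index: (0×3600 + 29×60 + 44) × 30 + 9 = 53529.
Real time: 53529 / (30000/1001) = 17860843/10000 s.
Target frame: (17860843/10000) × (24000/1001) = 214116/5 ≈ 42823.200 → 42823.
At 24 labels/s: frame 42823 → 00:29:44:07.

00:29:44:07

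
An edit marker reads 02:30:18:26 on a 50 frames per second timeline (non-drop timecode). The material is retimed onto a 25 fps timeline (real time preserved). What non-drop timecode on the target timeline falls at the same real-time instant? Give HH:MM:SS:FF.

02:30:18:13

Source frame index: (2×3600 + 30×60 + 18) × 50 + 26 = 450926.
Real time: 450926 / (50) = 225463/25 s.
Target frame: (225463/25) × (25) = 225463.
At 25 labels/s: frame 225463 → 02:30:18:13.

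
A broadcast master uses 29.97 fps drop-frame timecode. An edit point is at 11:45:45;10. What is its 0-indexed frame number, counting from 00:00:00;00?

As if non-drop at 30 labels/s: (11 × 3600 + 45 × 60 + 45) × 30 + 10 = 1270360.
Minute boundaries passed: 705; those not divisible by 10: 705 − 70 = 635; dropped labels = 2 × 635 = 1270.
Actual frame index = 1270360 − 1270 = 1269090.

1269090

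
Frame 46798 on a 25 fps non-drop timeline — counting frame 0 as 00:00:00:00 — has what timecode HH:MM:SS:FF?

00:31:11:23

46798 ÷ 25 = 1871 full seconds, remainder 23 frames.
1871 s = 0 h 31 min 11 s.
Timecode: 00:31:11:23.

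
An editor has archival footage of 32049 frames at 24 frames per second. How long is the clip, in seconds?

1335.375 seconds

Running time = 32049 / (24) = 1335.375 s.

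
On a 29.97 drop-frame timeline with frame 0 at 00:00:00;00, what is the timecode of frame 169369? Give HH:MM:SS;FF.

01:34:11;09

Each 10-minute DF block holds 10 × 60 × 30 − 9 × 2 = 17982 frames. 169369 ÷ 17982 → 9 full blocks, remainder 7531.
Within the partial block the first minute is 1800 frames and each further minute 1798, so 4 further minute boundaries passed. Total skipped labels = 18 × 9 + 2 × 4 = 170.
Non-drop label index = 169369 + 170 = 169539; at 30 labels/s that is 01:34:11:09, i.e. DF 01:34:11;09.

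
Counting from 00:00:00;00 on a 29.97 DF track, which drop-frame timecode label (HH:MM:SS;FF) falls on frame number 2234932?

20:42:52;08

Each 10-minute DF block holds 10 × 60 × 30 − 9 × 2 = 17982 frames. 2234932 ÷ 17982 → 124 full blocks, remainder 5164.
Within the partial block the first minute is 1800 frames and each further minute 1798, so 2 further minute boundaries passed. Total skipped labels = 18 × 124 + 2 × 2 = 2236.
Non-drop label index = 2234932 + 2236 = 2237168; at 30 labels/s that is 20:42:52:08, i.e. DF 20:42:52;08.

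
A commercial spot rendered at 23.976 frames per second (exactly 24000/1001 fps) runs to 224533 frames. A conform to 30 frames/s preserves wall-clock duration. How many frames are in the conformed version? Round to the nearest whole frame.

Frames at target rate = 224533 × (30) / (24000/1001) = 224757533/800 ≈ 280946.916.
Nearest whole frame: 280947.

280947 frames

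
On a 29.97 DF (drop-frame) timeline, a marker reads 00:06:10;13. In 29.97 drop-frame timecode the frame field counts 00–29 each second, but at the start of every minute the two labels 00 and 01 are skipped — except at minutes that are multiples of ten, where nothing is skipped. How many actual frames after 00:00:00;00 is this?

Complete 10-minute blocks: 0, each 17982 frames → 0.
Remaining 6 whole minutes in the current block: 1800 + 5 × 1798 = 10790 frames.
Within the current minute: 10 × 30 + 13 − 2 = 311 (labels ;00/;01 skipped at this minute). Total = 0 + 10790 + 311 = 11101.

11101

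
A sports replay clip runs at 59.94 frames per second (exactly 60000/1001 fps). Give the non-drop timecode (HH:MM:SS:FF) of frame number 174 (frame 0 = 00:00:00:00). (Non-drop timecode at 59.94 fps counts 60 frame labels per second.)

174 ÷ 60 = 2 full seconds, remainder 54 frames.
2 s = 0 h 0 min 2 s.
Timecode: 00:00:02:54.

00:00:02:54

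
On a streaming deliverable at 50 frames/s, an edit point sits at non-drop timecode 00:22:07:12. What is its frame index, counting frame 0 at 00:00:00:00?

frame 66362

Total seconds to the label: (0 × 3600 + 22 × 60 + 7) = 1327.
Frame index = 1327 × 50 + 12 = 66362.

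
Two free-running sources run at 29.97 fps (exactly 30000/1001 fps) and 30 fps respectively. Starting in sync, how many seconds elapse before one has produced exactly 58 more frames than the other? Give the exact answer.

29029/15 seconds

The gap grows by |30 − 30000/1001| = 30/1001 frames per second.
Time for a 58-frame gap: 58 ÷ (30/1001) = 29029/15 s.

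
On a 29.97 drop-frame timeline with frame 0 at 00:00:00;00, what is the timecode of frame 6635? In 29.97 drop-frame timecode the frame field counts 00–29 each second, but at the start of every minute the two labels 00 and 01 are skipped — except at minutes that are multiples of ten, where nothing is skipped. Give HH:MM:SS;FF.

Each 10-minute DF block holds 10 × 60 × 30 − 9 × 2 = 17982 frames. 6635 ÷ 17982 → 0 full blocks, remainder 6635.
Within the partial block the first minute is 1800 frames and each further minute 1798, so 3 further minute boundaries passed. Total skipped labels = 18 × 0 + 2 × 3 = 6.
Non-drop label index = 6635 + 6 = 6641; at 30 labels/s that is 00:03:41:11, i.e. DF 00:03:41;11.

00:03:41;11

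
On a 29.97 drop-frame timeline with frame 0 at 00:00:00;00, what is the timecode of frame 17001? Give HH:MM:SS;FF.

00:09:27;09

Ten DF minutes hold 17982 frames, so frame 17001 lies in block 0 (frames 0–17981) with 17001 frames into that block.
The block's first minute is 1800 frames and the rest 1798 each; 17001 frames reaches minute 9, so 0 × 18 + 9 × 2 = 18 labels have been skipped so far.
Adding those back, label number 17001 + 18 = 17019 at 30 labels/s is 567 s + 9 f = 0 h 9 min 27 s frame 9, i.e. 00:09:27;09.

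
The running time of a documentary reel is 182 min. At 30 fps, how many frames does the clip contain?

327600 frames

182 min = 10920 s.
Frames = 10920 × 30 = 327600.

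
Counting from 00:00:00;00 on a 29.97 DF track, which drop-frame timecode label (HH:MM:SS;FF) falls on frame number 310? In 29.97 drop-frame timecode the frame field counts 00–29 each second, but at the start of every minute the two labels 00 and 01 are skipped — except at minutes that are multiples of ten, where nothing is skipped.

00:00:10;10

Each 10-minute DF block holds 10 × 60 × 30 − 9 × 2 = 17982 frames. 310 ÷ 17982 → 0 full blocks, remainder 310.
Within the partial block the first minute is 1800 frames and each further minute 1798, so 0 further minute boundaries passed. Total skipped labels = 18 × 0 + 2 × 0 = 0.
Non-drop label index = 310 + 0 = 310; at 30 labels/s that is 00:00:10:10, i.e. DF 00:00:10;10.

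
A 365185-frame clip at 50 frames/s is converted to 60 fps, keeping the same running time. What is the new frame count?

438222 frames

Target frames = source frames × (target rate / source rate) = 365185 × (60)/(50) = 365185 × 6/5 = 438222.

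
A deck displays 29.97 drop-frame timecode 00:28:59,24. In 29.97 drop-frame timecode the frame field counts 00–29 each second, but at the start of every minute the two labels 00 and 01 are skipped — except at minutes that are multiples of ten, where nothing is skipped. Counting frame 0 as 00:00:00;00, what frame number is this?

52142

As if non-drop at 30 labels/s: (0 × 3600 + 28 × 60 + 59) × 30 + 24 = 52194.
Minute boundaries passed: 28; those not divisible by 10: 28 − 2 = 26; dropped labels = 2 × 26 = 52.
Actual frame index = 52194 − 52 = 52142.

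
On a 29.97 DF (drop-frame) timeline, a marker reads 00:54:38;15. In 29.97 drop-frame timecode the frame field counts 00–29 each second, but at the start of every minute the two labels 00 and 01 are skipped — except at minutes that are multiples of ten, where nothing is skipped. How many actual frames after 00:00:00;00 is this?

98257

As if non-drop at 30 labels/s: (0 × 3600 + 54 × 60 + 38) × 30 + 15 = 98355.
Minute boundaries passed: 54; those not divisible by 10: 54 − 5 = 49; dropped labels = 2 × 49 = 98.
Actual frame index = 98355 − 98 = 98257.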